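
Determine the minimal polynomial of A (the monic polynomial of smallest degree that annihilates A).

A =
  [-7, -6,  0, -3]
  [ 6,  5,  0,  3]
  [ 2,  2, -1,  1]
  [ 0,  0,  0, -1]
x^2 + 2*x + 1

The characteristic polynomial is χ_A(x) = (x + 1)^4, so the eigenvalues are known. The minimal polynomial is
  m_A(x) = Π_λ (x − λ)^{k_λ}
where k_λ is the size of the *largest* Jordan block for λ (equivalently, the smallest k with (A − λI)^k v = 0 for every generalised eigenvector v of λ).

  λ = -1: largest Jordan block has size 2, contributing (x + 1)^2

So m_A(x) = (x + 1)^2 = x^2 + 2*x + 1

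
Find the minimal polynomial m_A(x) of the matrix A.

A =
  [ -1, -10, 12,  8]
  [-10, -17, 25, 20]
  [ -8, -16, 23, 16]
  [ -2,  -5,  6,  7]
x^3 - 9*x^2 + 27*x - 27

The characteristic polynomial is χ_A(x) = (x - 3)^4, so the eigenvalues are known. The minimal polynomial is
  m_A(x) = Π_λ (x − λ)^{k_λ}
where k_λ is the size of the *largest* Jordan block for λ (equivalently, the smallest k with (A − λI)^k v = 0 for every generalised eigenvector v of λ).

  λ = 3: largest Jordan block has size 3, contributing (x − 3)^3

So m_A(x) = (x - 3)^3 = x^3 - 9*x^2 + 27*x - 27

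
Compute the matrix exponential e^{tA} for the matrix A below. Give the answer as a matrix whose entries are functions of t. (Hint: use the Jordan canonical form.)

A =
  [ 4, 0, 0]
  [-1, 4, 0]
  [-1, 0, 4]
e^{tA} =
  [exp(4*t), 0, 0]
  [-t*exp(4*t), exp(4*t), 0]
  [-t*exp(4*t), 0, exp(4*t)]

Strategy: write A = P · J · P⁻¹ where J is a Jordan canonical form, so e^{tA} = P · e^{tJ} · P⁻¹, and e^{tJ} can be computed block-by-block.

A has Jordan form
J =
  [4, 1, 0]
  [0, 4, 0]
  [0, 0, 4]
(up to reordering of blocks).

Per-block formulas:
  For a 2×2 Jordan block J_2(4): exp(t · J_2(4)) = e^(4t)·(I + t·N), where N is the 2×2 nilpotent shift.
  For a 1×1 block at λ = 4: exp(t · [4]) = [e^(4t)].

After assembling e^{tJ} and conjugating by P, we get:

e^{tA} =
  [exp(4*t), 0, 0]
  [-t*exp(4*t), exp(4*t), 0]
  [-t*exp(4*t), 0, exp(4*t)]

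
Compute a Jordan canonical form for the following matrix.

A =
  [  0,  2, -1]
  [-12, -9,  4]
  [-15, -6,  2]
J_2(-3) ⊕ J_1(-1)

The characteristic polynomial is
  det(x·I − A) = x^3 + 7*x^2 + 15*x + 9 = (x + 1)*(x + 3)^2

Eigenvalues and multiplicities (the geometric multiplicity of λ is n − rank(A − λI), which equals the number of Jordan blocks for λ):
  λ = -3: algebraic multiplicity = 2, geometric multiplicity = 1
  λ = -1: algebraic multiplicity = 1, geometric multiplicity = 1

Determining the block sizes for each eigenvalue:
  λ = -3: one block (gm = 1), so the single block has size am = 2 → block sizes [2]
  λ = -1: one block (gm = 1), so the single block has size am = 1 → block sizes [1]

Assembling the blocks gives a Jordan form
J =
  [-3,  1,  0]
  [ 0, -3,  0]
  [ 0,  0, -1]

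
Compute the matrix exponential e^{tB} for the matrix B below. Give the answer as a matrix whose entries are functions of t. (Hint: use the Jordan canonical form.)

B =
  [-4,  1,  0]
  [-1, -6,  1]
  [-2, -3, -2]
e^{tB} =
  [-t^2*exp(-4*t)/2 + exp(-4*t), -t^2*exp(-4*t) + t*exp(-4*t), t^2*exp(-4*t)/2]
  [-t*exp(-4*t), -2*t*exp(-4*t) + exp(-4*t), t*exp(-4*t)]
  [-t^2*exp(-4*t)/2 - 2*t*exp(-4*t), -t^2*exp(-4*t) - 3*t*exp(-4*t), t^2*exp(-4*t)/2 + 2*t*exp(-4*t) + exp(-4*t)]

Strategy: write B = P · J · P⁻¹ where J is a Jordan canonical form, so e^{tB} = P · e^{tJ} · P⁻¹, and e^{tJ} can be computed block-by-block.

B has Jordan form
J =
  [-4,  1,  0]
  [ 0, -4,  1]
  [ 0,  0, -4]
(up to reordering of blocks).

Per-block formulas:
  For a 3×3 Jordan block J_3(-4): exp(t · J_3(-4)) = e^(-4t)·(I + t·N + (t^2/2)·N^2), where N is the 3×3 nilpotent shift.

After assembling e^{tJ} and conjugating by P, we get:

e^{tB} =
  [-t^2*exp(-4*t)/2 + exp(-4*t), -t^2*exp(-4*t) + t*exp(-4*t), t^2*exp(-4*t)/2]
  [-t*exp(-4*t), -2*t*exp(-4*t) + exp(-4*t), t*exp(-4*t)]
  [-t^2*exp(-4*t)/2 - 2*t*exp(-4*t), -t^2*exp(-4*t) - 3*t*exp(-4*t), t^2*exp(-4*t)/2 + 2*t*exp(-4*t) + exp(-4*t)]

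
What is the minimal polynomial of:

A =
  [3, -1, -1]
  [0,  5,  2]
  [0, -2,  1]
x^2 - 6*x + 9

The characteristic polynomial is χ_A(x) = (x - 3)^3, so the eigenvalues are known. The minimal polynomial is
  m_A(x) = Π_λ (x − λ)^{k_λ}
where k_λ is the size of the *largest* Jordan block for λ (equivalently, the smallest k with (A − λI)^k v = 0 for every generalised eigenvector v of λ).

  λ = 3: largest Jordan block has size 2, contributing (x − 3)^2

So m_A(x) = (x - 3)^2 = x^2 - 6*x + 9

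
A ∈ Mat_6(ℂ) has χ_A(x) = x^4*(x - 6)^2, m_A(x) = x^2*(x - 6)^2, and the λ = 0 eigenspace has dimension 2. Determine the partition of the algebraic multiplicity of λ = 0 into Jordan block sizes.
Block sizes for λ = 0: [2, 2]

Step 1 — from the characteristic polynomial, algebraic multiplicity of λ = 0 is 4. From dim ker(A − (0)·I) = 2, there are exactly 2 Jordan blocks for λ = 0.
Step 2 — from the minimal polynomial, the factor (x − 0)^2 tells us the largest block for λ = 0 has size 2.
Step 3 — with total size 4, 2 blocks, and largest block 2, the block sizes (in nonincreasing order) are [2, 2].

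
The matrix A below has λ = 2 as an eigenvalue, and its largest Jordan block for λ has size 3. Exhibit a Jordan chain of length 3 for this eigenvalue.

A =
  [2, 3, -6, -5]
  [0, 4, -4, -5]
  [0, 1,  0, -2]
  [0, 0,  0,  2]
A Jordan chain for λ = 2 of length 3:
v_1 = (-3, -2, -1, 0)ᵀ
v_2 = (-5, -5, -2, 0)ᵀ
v_3 = (0, 0, 0, 1)ᵀ

Let N = A − (2)·I. We want v_3 with N^3 v_3 = 0 but N^2 v_3 ≠ 0; then v_{j-1} := N · v_j for j = 3, …, 2.

Pick v_3 = (0, 0, 0, 1)ᵀ.
Then v_2 = N · v_3 = (-5, -5, -2, 0)ᵀ.
Then v_1 = N · v_2 = (-3, -2, -1, 0)ᵀ.

Sanity check: (A − (2)·I) v_1 = (0, 0, 0, 0)ᵀ = 0. ✓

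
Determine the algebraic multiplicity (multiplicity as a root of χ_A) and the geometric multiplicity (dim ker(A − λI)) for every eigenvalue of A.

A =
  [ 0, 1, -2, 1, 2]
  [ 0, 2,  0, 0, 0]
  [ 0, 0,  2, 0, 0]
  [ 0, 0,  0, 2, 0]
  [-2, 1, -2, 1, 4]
λ = 2: alg = 5, geom = 4

Step 1 — factor the characteristic polynomial to read off the algebraic multiplicities:
  χ_A(x) = (x - 2)^5

Step 2 — compute geometric multiplicities via the rank-nullity identity g(λ) = n − rank(A − λI):
  rank(A − (2)·I) = 1, so dim ker(A − (2)·I) = n − 1 = 4

Summary:
  λ = 2: algebraic multiplicity = 5, geometric multiplicity = 4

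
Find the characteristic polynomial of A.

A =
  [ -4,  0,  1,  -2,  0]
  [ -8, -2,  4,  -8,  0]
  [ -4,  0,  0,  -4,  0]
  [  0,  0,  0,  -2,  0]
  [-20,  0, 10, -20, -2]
x^5 + 10*x^4 + 40*x^3 + 80*x^2 + 80*x + 32

Expanding det(x·I − A) (e.g. by cofactor expansion or by noting that A is similar to its Jordan form J, which has the same characteristic polynomial as A) gives
  χ_A(x) = x^5 + 10*x^4 + 40*x^3 + 80*x^2 + 80*x + 32
which factors as (x + 2)^5. The eigenvalues (with algebraic multiplicities) are λ = -2 with multiplicity 5.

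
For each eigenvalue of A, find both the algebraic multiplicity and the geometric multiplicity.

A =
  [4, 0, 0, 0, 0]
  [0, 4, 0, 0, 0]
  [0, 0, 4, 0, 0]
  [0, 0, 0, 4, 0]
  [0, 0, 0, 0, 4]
λ = 4: alg = 5, geom = 5

Step 1 — factor the characteristic polynomial to read off the algebraic multiplicities:
  χ_A(x) = (x - 4)^5

Step 2 — compute geometric multiplicities via the rank-nullity identity g(λ) = n − rank(A − λI):
  rank(A − (4)·I) = 0, so dim ker(A − (4)·I) = n − 0 = 5

Summary:
  λ = 4: algebraic multiplicity = 5, geometric multiplicity = 5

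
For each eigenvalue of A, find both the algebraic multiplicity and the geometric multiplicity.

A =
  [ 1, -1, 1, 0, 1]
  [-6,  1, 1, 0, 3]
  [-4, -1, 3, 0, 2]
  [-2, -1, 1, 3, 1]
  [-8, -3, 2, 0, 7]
λ = 3: alg = 5, geom = 3

Step 1 — factor the characteristic polynomial to read off the algebraic multiplicities:
  χ_A(x) = (x - 3)^5

Step 2 — compute geometric multiplicities via the rank-nullity identity g(λ) = n − rank(A − λI):
  rank(A − (3)·I) = 2, so dim ker(A − (3)·I) = n − 2 = 3

Summary:
  λ = 3: algebraic multiplicity = 5, geometric multiplicity = 3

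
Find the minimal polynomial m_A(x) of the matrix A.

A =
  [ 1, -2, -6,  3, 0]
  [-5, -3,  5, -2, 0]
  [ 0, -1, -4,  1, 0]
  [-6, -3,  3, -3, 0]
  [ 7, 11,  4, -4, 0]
x^4 + 9*x^3 + 27*x^2 + 27*x

The characteristic polynomial is χ_A(x) = x^2*(x + 3)^3, so the eigenvalues are known. The minimal polynomial is
  m_A(x) = Π_λ (x − λ)^{k_λ}
where k_λ is the size of the *largest* Jordan block for λ (equivalently, the smallest k with (A − λI)^k v = 0 for every generalised eigenvector v of λ).

  λ = -3: largest Jordan block has size 3, contributing (x + 3)^3
  λ = 0: largest Jordan block has size 1, contributing (x − 0)

So m_A(x) = x*(x + 3)^3 = x^4 + 9*x^3 + 27*x^2 + 27*x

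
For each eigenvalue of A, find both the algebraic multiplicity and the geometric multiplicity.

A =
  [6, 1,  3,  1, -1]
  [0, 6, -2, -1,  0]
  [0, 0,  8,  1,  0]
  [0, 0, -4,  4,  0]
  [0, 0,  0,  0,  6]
λ = 6: alg = 5, geom = 3

Step 1 — factor the characteristic polynomial to read off the algebraic multiplicities:
  χ_A(x) = (x - 6)^5

Step 2 — compute geometric multiplicities via the rank-nullity identity g(λ) = n − rank(A − λI):
  rank(A − (6)·I) = 2, so dim ker(A − (6)·I) = n − 2 = 3

Summary:
  λ = 6: algebraic multiplicity = 5, geometric multiplicity = 3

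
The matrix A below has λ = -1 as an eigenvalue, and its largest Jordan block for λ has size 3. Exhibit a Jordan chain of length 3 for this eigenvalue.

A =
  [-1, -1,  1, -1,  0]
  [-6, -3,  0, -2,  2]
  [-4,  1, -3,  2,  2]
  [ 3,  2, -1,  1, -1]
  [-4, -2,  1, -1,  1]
A Jordan chain for λ = -1 of length 3:
v_1 = (-1, -2, 0, 2, -3)ᵀ
v_2 = (0, -6, -4, 3, -4)ᵀ
v_3 = (1, 0, 0, 0, 0)ᵀ

Let N = A − (-1)·I. We want v_3 with N^3 v_3 = 0 but N^2 v_3 ≠ 0; then v_{j-1} := N · v_j for j = 3, …, 2.

Pick v_3 = (1, 0, 0, 0, 0)ᵀ.
Then v_2 = N · v_3 = (0, -6, -4, 3, -4)ᵀ.
Then v_1 = N · v_2 = (-1, -2, 0, 2, -3)ᵀ.

Sanity check: (A − (-1)·I) v_1 = (0, 0, 0, 0, 0)ᵀ = 0. ✓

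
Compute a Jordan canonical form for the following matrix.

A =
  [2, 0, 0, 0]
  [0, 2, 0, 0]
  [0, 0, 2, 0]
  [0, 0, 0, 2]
J_1(2) ⊕ J_1(2) ⊕ J_1(2) ⊕ J_1(2)

The characteristic polynomial is
  det(x·I − A) = x^4 - 8*x^3 + 24*x^2 - 32*x + 16 = (x - 2)^4

Eigenvalues and multiplicities (the geometric multiplicity of λ is n − rank(A − λI), which equals the number of Jordan blocks for λ):
  λ = 2: algebraic multiplicity = 4, geometric multiplicity = 4

Determining the block sizes for each eigenvalue:
  λ = 2: gm = am = 4, so every block has size 1 → block sizes [1, 1, 1, 1]

Assembling the blocks gives a Jordan form
J =
  [2, 0, 0, 0]
  [0, 2, 0, 0]
  [0, 0, 2, 0]
  [0, 0, 0, 2]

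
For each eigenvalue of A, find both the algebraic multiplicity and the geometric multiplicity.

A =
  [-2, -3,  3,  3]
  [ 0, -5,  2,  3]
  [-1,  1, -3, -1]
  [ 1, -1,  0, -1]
λ = -5: alg = 1, geom = 1; λ = -2: alg = 3, geom = 1

Step 1 — factor the characteristic polynomial to read off the algebraic multiplicities:
  χ_A(x) = (x + 2)^3*(x + 5)

Step 2 — compute geometric multiplicities via the rank-nullity identity g(λ) = n − rank(A − λI):
  rank(A − (-5)·I) = 3, so dim ker(A − (-5)·I) = n − 3 = 1
  rank(A − (-2)·I) = 3, so dim ker(A − (-2)·I) = n − 3 = 1

Summary:
  λ = -5: algebraic multiplicity = 1, geometric multiplicity = 1
  λ = -2: algebraic multiplicity = 3, geometric multiplicity = 1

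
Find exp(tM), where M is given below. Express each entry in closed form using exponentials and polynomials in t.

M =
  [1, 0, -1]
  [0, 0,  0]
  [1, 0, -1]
e^{tM} =
  [t + 1, 0, -t]
  [0, 1, 0]
  [t, 0, 1 - t]

Strategy: write M = P · J · P⁻¹ where J is a Jordan canonical form, so e^{tM} = P · e^{tJ} · P⁻¹, and e^{tJ} can be computed block-by-block.

M has Jordan form
J =
  [0, 1, 0]
  [0, 0, 0]
  [0, 0, 0]
(up to reordering of blocks).

Per-block formulas:
  For a 1×1 block at λ = 0: exp(t · [0]) = [e^(0t)].
  For a 2×2 Jordan block J_2(0): exp(t · J_2(0)) = e^(0t)·(I + t·N), where N is the 2×2 nilpotent shift.

After assembling e^{tJ} and conjugating by P, we get:

e^{tM} =
  [t + 1, 0, -t]
  [0, 1, 0]
  [t, 0, 1 - t]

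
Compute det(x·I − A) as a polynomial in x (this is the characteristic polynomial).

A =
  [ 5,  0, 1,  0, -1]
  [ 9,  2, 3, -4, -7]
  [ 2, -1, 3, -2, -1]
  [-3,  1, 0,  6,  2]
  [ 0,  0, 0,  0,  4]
x^5 - 20*x^4 + 160*x^3 - 640*x^2 + 1280*x - 1024

Expanding det(x·I − A) (e.g. by cofactor expansion or by noting that A is similar to its Jordan form J, which has the same characteristic polynomial as A) gives
  χ_A(x) = x^5 - 20*x^4 + 160*x^3 - 640*x^2 + 1280*x - 1024
which factors as (x - 4)^5. The eigenvalues (with algebraic multiplicities) are λ = 4 with multiplicity 5.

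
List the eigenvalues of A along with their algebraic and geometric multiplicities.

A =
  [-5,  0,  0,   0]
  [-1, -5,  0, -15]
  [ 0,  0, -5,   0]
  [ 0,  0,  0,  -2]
λ = -5: alg = 3, geom = 2; λ = -2: alg = 1, geom = 1

Step 1 — factor the characteristic polynomial to read off the algebraic multiplicities:
  χ_A(x) = (x + 2)*(x + 5)^3

Step 2 — compute geometric multiplicities via the rank-nullity identity g(λ) = n − rank(A − λI):
  rank(A − (-5)·I) = 2, so dim ker(A − (-5)·I) = n − 2 = 2
  rank(A − (-2)·I) = 3, so dim ker(A − (-2)·I) = n − 3 = 1

Summary:
  λ = -5: algebraic multiplicity = 3, geometric multiplicity = 2
  λ = -2: algebraic multiplicity = 1, geometric multiplicity = 1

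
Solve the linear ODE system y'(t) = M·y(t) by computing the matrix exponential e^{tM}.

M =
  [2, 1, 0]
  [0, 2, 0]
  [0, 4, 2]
e^{tM} =
  [exp(2*t), t*exp(2*t), 0]
  [0, exp(2*t), 0]
  [0, 4*t*exp(2*t), exp(2*t)]

Strategy: write M = P · J · P⁻¹ where J is a Jordan canonical form, so e^{tM} = P · e^{tJ} · P⁻¹, and e^{tJ} can be computed block-by-block.

M has Jordan form
J =
  [2, 1, 0]
  [0, 2, 0]
  [0, 0, 2]
(up to reordering of blocks).

Per-block formulas:
  For a 2×2 Jordan block J_2(2): exp(t · J_2(2)) = e^(2t)·(I + t·N), where N is the 2×2 nilpotent shift.
  For a 1×1 block at λ = 2: exp(t · [2]) = [e^(2t)].

After assembling e^{tJ} and conjugating by P, we get:

e^{tM} =
  [exp(2*t), t*exp(2*t), 0]
  [0, exp(2*t), 0]
  [0, 4*t*exp(2*t), exp(2*t)]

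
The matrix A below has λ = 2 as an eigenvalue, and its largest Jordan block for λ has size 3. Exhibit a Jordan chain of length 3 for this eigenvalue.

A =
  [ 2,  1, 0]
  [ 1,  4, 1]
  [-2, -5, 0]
A Jordan chain for λ = 2 of length 3:
v_1 = (1, 0, -1)ᵀ
v_2 = (0, 1, -2)ᵀ
v_3 = (1, 0, 0)ᵀ

Let N = A − (2)·I. We want v_3 with N^3 v_3 = 0 but N^2 v_3 ≠ 0; then v_{j-1} := N · v_j for j = 3, …, 2.

Pick v_3 = (1, 0, 0)ᵀ.
Then v_2 = N · v_3 = (0, 1, -2)ᵀ.
Then v_1 = N · v_2 = (1, 0, -1)ᵀ.

Sanity check: (A − (2)·I) v_1 = (0, 0, 0)ᵀ = 0. ✓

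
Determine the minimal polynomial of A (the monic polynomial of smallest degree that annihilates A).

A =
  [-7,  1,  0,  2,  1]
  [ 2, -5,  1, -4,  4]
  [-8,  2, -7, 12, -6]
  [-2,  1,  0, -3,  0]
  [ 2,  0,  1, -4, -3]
x^3 + 15*x^2 + 75*x + 125

The characteristic polynomial is χ_A(x) = (x + 5)^5, so the eigenvalues are known. The minimal polynomial is
  m_A(x) = Π_λ (x − λ)^{k_λ}
where k_λ is the size of the *largest* Jordan block for λ (equivalently, the smallest k with (A − λI)^k v = 0 for every generalised eigenvector v of λ).

  λ = -5: largest Jordan block has size 3, contributing (x + 5)^3

So m_A(x) = (x + 5)^3 = x^3 + 15*x^2 + 75*x + 125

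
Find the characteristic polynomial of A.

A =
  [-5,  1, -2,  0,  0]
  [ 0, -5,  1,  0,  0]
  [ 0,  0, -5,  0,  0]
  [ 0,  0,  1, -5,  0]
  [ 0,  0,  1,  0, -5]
x^5 + 25*x^4 + 250*x^3 + 1250*x^2 + 3125*x + 3125

Expanding det(x·I − A) (e.g. by cofactor expansion or by noting that A is similar to its Jordan form J, which has the same characteristic polynomial as A) gives
  χ_A(x) = x^5 + 25*x^4 + 250*x^3 + 1250*x^2 + 3125*x + 3125
which factors as (x + 5)^5. The eigenvalues (with algebraic multiplicities) are λ = -5 with multiplicity 5.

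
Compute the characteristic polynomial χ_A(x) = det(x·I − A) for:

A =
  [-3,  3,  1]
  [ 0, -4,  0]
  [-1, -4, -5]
x^3 + 12*x^2 + 48*x + 64

Expanding det(x·I − A) (e.g. by cofactor expansion or by noting that A is similar to its Jordan form J, which has the same characteristic polynomial as A) gives
  χ_A(x) = x^3 + 12*x^2 + 48*x + 64
which factors as (x + 4)^3. The eigenvalues (with algebraic multiplicities) are λ = -4 with multiplicity 3.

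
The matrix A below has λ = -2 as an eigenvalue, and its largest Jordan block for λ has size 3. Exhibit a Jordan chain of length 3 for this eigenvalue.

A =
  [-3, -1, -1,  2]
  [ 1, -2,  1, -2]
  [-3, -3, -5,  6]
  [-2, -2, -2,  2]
A Jordan chain for λ = -2 of length 3:
v_1 = (-1, 0, -3, -2)ᵀ
v_2 = (-1, 1, -3, -2)ᵀ
v_3 = (1, 0, 0, 0)ᵀ

Let N = A − (-2)·I. We want v_3 with N^3 v_3 = 0 but N^2 v_3 ≠ 0; then v_{j-1} := N · v_j for j = 3, …, 2.

Pick v_3 = (1, 0, 0, 0)ᵀ.
Then v_2 = N · v_3 = (-1, 1, -3, -2)ᵀ.
Then v_1 = N · v_2 = (-1, 0, -3, -2)ᵀ.

Sanity check: (A − (-2)·I) v_1 = (0, 0, 0, 0)ᵀ = 0. ✓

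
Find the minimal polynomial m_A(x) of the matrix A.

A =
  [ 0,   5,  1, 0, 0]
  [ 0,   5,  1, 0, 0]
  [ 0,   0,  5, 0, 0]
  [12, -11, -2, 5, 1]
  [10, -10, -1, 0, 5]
x^3 - 10*x^2 + 25*x

The characteristic polynomial is χ_A(x) = x*(x - 5)^4, so the eigenvalues are known. The minimal polynomial is
  m_A(x) = Π_λ (x − λ)^{k_λ}
where k_λ is the size of the *largest* Jordan block for λ (equivalently, the smallest k with (A − λI)^k v = 0 for every generalised eigenvector v of λ).

  λ = 0: largest Jordan block has size 1, contributing (x − 0)
  λ = 5: largest Jordan block has size 2, contributing (x − 5)^2

So m_A(x) = x*(x - 5)^2 = x^3 - 10*x^2 + 25*x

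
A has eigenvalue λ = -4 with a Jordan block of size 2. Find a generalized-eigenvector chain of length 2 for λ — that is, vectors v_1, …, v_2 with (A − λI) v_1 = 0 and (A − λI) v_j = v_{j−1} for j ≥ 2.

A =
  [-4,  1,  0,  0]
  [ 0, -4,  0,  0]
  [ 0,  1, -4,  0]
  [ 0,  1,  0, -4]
A Jordan chain for λ = -4 of length 2:
v_1 = (1, 0, 1, 1)ᵀ
v_2 = (0, 1, 0, 0)ᵀ

Let N = A − (-4)·I. We want v_2 with N^2 v_2 = 0 but N^1 v_2 ≠ 0; then v_{j-1} := N · v_j for j = 2, …, 2.

Pick v_2 = (0, 1, 0, 0)ᵀ.
Then v_1 = N · v_2 = (1, 0, 1, 1)ᵀ.

Sanity check: (A − (-4)·I) v_1 = (0, 0, 0, 0)ᵀ = 0. ✓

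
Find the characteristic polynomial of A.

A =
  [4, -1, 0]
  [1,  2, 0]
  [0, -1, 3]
x^3 - 9*x^2 + 27*x - 27

Expanding det(x·I − A) (e.g. by cofactor expansion or by noting that A is similar to its Jordan form J, which has the same characteristic polynomial as A) gives
  χ_A(x) = x^3 - 9*x^2 + 27*x - 27
which factors as (x - 3)^3. The eigenvalues (with algebraic multiplicities) are λ = 3 with multiplicity 3.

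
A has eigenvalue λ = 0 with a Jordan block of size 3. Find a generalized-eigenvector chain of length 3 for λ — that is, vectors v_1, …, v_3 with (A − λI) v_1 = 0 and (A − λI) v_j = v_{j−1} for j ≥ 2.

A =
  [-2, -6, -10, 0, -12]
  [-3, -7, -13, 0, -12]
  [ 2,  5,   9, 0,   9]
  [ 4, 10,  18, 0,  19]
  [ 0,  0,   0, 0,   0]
A Jordan chain for λ = 0 of length 3:
v_1 = (2, 1, -1, -2, 0)ᵀ
v_2 = (-2, -3, 2, 4, 0)ᵀ
v_3 = (1, 0, 0, 0, 0)ᵀ

Let N = A − (0)·I. We want v_3 with N^3 v_3 = 0 but N^2 v_3 ≠ 0; then v_{j-1} := N · v_j for j = 3, …, 2.

Pick v_3 = (1, 0, 0, 0, 0)ᵀ.
Then v_2 = N · v_3 = (-2, -3, 2, 4, 0)ᵀ.
Then v_1 = N · v_2 = (2, 1, -1, -2, 0)ᵀ.

Sanity check: (A − (0)·I) v_1 = (0, 0, 0, 0, 0)ᵀ = 0. ✓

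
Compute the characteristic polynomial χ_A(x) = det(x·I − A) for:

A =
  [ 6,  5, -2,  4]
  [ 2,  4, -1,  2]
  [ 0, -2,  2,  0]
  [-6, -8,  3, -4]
x^4 - 8*x^3 + 24*x^2 - 32*x + 16

Expanding det(x·I − A) (e.g. by cofactor expansion or by noting that A is similar to its Jordan form J, which has the same characteristic polynomial as A) gives
  χ_A(x) = x^4 - 8*x^3 + 24*x^2 - 32*x + 16
which factors as (x - 2)^4. The eigenvalues (with algebraic multiplicities) are λ = 2 with multiplicity 4.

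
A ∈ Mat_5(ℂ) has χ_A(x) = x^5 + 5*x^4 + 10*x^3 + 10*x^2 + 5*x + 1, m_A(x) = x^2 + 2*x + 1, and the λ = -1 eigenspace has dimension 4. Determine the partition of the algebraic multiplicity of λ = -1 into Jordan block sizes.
Block sizes for λ = -1: [2, 1, 1, 1]

Step 1 — from the characteristic polynomial, algebraic multiplicity of λ = -1 is 5. From dim ker(A − (-1)·I) = 4, there are exactly 4 Jordan blocks for λ = -1.
Step 2 — from the minimal polynomial, the factor (x + 1)^2 tells us the largest block for λ = -1 has size 2.
Step 3 — with total size 5, 4 blocks, and largest block 2, the block sizes (in nonincreasing order) are [2, 1, 1, 1].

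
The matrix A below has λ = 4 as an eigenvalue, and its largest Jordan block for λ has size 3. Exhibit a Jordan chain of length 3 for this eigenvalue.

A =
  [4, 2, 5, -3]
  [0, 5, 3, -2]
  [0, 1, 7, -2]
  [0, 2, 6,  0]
A Jordan chain for λ = 4 of length 3:
v_1 = (1, 0, 0, 0)ᵀ
v_2 = (2, 1, 1, 2)ᵀ
v_3 = (0, 1, 0, 0)ᵀ

Let N = A − (4)·I. We want v_3 with N^3 v_3 = 0 but N^2 v_3 ≠ 0; then v_{j-1} := N · v_j for j = 3, …, 2.

Pick v_3 = (0, 1, 0, 0)ᵀ.
Then v_2 = N · v_3 = (2, 1, 1, 2)ᵀ.
Then v_1 = N · v_2 = (1, 0, 0, 0)ᵀ.

Sanity check: (A − (4)·I) v_1 = (0, 0, 0, 0)ᵀ = 0. ✓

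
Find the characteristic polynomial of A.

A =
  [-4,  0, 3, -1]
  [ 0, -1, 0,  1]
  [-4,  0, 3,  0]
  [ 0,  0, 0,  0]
x^4 + 2*x^3 + x^2

Expanding det(x·I − A) (e.g. by cofactor expansion or by noting that A is similar to its Jordan form J, which has the same characteristic polynomial as A) gives
  χ_A(x) = x^4 + 2*x^3 + x^2
which factors as x^2*(x + 1)^2. The eigenvalues (with algebraic multiplicities) are λ = -1 with multiplicity 2, λ = 0 with multiplicity 2.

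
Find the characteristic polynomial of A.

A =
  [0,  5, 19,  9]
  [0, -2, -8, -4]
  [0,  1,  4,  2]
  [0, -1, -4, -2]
x^4

Expanding det(x·I − A) (e.g. by cofactor expansion or by noting that A is similar to its Jordan form J, which has the same characteristic polynomial as A) gives
  χ_A(x) = x^4
which factors as x^4. The eigenvalues (with algebraic multiplicities) are λ = 0 with multiplicity 4.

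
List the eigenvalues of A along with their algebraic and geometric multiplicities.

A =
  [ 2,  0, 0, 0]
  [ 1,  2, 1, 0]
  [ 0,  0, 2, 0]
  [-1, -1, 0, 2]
λ = 2: alg = 4, geom = 2

Step 1 — factor the characteristic polynomial to read off the algebraic multiplicities:
  χ_A(x) = (x - 2)^4

Step 2 — compute geometric multiplicities via the rank-nullity identity g(λ) = n − rank(A − λI):
  rank(A − (2)·I) = 2, so dim ker(A − (2)·I) = n − 2 = 2

Summary:
  λ = 2: algebraic multiplicity = 4, geometric multiplicity = 2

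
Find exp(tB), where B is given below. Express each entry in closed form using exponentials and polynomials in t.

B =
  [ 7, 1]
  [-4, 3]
e^{tB} =
  [2*t*exp(5*t) + exp(5*t), t*exp(5*t)]
  [-4*t*exp(5*t), -2*t*exp(5*t) + exp(5*t)]

Strategy: write B = P · J · P⁻¹ where J is a Jordan canonical form, so e^{tB} = P · e^{tJ} · P⁻¹, and e^{tJ} can be computed block-by-block.

B has Jordan form
J =
  [5, 1]
  [0, 5]
(up to reordering of blocks).

Per-block formulas:
  For a 2×2 Jordan block J_2(5): exp(t · J_2(5)) = e^(5t)·(I + t·N), where N is the 2×2 nilpotent shift.

After assembling e^{tJ} and conjugating by P, we get:

e^{tB} =
  [2*t*exp(5*t) + exp(5*t), t*exp(5*t)]
  [-4*t*exp(5*t), -2*t*exp(5*t) + exp(5*t)]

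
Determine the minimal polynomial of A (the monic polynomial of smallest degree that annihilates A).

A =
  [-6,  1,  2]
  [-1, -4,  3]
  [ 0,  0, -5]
x^3 + 15*x^2 + 75*x + 125

The characteristic polynomial is χ_A(x) = (x + 5)^3, so the eigenvalues are known. The minimal polynomial is
  m_A(x) = Π_λ (x − λ)^{k_λ}
where k_λ is the size of the *largest* Jordan block for λ (equivalently, the smallest k with (A − λI)^k v = 0 for every generalised eigenvector v of λ).

  λ = -5: largest Jordan block has size 3, contributing (x + 5)^3

So m_A(x) = (x + 5)^3 = x^3 + 15*x^2 + 75*x + 125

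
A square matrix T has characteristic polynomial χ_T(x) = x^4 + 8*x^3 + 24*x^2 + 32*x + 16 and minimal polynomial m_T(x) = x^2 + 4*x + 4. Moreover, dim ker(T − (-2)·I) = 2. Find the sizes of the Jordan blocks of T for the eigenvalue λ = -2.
Block sizes for λ = -2: [2, 2]

Step 1 — from the characteristic polynomial, algebraic multiplicity of λ = -2 is 4. From dim ker(T − (-2)·I) = 2, there are exactly 2 Jordan blocks for λ = -2.
Step 2 — from the minimal polynomial, the factor (x + 2)^2 tells us the largest block for λ = -2 has size 2.
Step 3 — with total size 4, 2 blocks, and largest block 2, the block sizes (in nonincreasing order) are [2, 2].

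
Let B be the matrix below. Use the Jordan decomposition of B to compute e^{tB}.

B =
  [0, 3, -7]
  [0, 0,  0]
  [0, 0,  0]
e^{tB} =
  [1, 3*t, -7*t]
  [0, 1, 0]
  [0, 0, 1]

Strategy: write B = P · J · P⁻¹ where J is a Jordan canonical form, so e^{tB} = P · e^{tJ} · P⁻¹, and e^{tJ} can be computed block-by-block.

B has Jordan form
J =
  [0, 1, 0]
  [0, 0, 0]
  [0, 0, 0]
(up to reordering of blocks).

Per-block formulas:
  For a 2×2 Jordan block J_2(0): exp(t · J_2(0)) = e^(0t)·(I + t·N), where N is the 2×2 nilpotent shift.
  For a 1×1 block at λ = 0: exp(t · [0]) = [e^(0t)].

After assembling e^{tJ} and conjugating by P, we get:

e^{tB} =
  [1, 3*t, -7*t]
  [0, 1, 0]
  [0, 0, 1]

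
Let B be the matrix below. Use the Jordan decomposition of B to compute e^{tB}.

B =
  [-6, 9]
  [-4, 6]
e^{tB} =
  [1 - 6*t, 9*t]
  [-4*t, 6*t + 1]

Strategy: write B = P · J · P⁻¹ where J is a Jordan canonical form, so e^{tB} = P · e^{tJ} · P⁻¹, and e^{tJ} can be computed block-by-block.

B has Jordan form
J =
  [0, 1]
  [0, 0]
(up to reordering of blocks).

Per-block formulas:
  For a 2×2 Jordan block J_2(0): exp(t · J_2(0)) = e^(0t)·(I + t·N), where N is the 2×2 nilpotent shift.

After assembling e^{tJ} and conjugating by P, we get:

e^{tB} =
  [1 - 6*t, 9*t]
  [-4*t, 6*t + 1]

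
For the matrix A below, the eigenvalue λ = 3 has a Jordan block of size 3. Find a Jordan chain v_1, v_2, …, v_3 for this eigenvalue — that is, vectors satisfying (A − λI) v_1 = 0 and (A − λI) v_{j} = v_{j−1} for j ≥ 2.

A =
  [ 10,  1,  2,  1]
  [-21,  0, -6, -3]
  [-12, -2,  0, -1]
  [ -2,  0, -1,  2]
A Jordan chain for λ = 3 of length 3:
v_1 = (2, -6, -4, 0)ᵀ
v_2 = (7, -21, -12, -2)ᵀ
v_3 = (1, 0, 0, 0)ᵀ

Let N = A − (3)·I. We want v_3 with N^3 v_3 = 0 but N^2 v_3 ≠ 0; then v_{j-1} := N · v_j for j = 3, …, 2.

Pick v_3 = (1, 0, 0, 0)ᵀ.
Then v_2 = N · v_3 = (7, -21, -12, -2)ᵀ.
Then v_1 = N · v_2 = (2, -6, -4, 0)ᵀ.

Sanity check: (A − (3)·I) v_1 = (0, 0, 0, 0)ᵀ = 0. ✓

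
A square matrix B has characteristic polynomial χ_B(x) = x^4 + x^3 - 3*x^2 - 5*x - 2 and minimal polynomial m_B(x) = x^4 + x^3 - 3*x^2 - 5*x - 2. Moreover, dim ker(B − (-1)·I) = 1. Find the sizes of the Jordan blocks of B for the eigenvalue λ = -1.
Block sizes for λ = -1: [3]

Step 1 — from the characteristic polynomial, algebraic multiplicity of λ = -1 is 3. From dim ker(B − (-1)·I) = 1, there are exactly 1 Jordan blocks for λ = -1.
Step 2 — from the minimal polynomial, the factor (x + 1)^3 tells us the largest block for λ = -1 has size 3.
Step 3 — with total size 3, 1 blocks, and largest block 3, the block sizes (in nonincreasing order) are [3].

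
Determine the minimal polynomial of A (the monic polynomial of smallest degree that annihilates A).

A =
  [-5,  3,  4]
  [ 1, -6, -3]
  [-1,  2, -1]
x^3 + 12*x^2 + 48*x + 64

The characteristic polynomial is χ_A(x) = (x + 4)^3, so the eigenvalues are known. The minimal polynomial is
  m_A(x) = Π_λ (x − λ)^{k_λ}
where k_λ is the size of the *largest* Jordan block for λ (equivalently, the smallest k with (A − λI)^k v = 0 for every generalised eigenvector v of λ).

  λ = -4: largest Jordan block has size 3, contributing (x + 4)^3

So m_A(x) = (x + 4)^3 = x^3 + 12*x^2 + 48*x + 64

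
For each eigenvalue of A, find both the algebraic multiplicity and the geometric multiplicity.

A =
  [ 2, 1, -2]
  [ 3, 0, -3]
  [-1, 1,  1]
λ = 0: alg = 2, geom = 1; λ = 3: alg = 1, geom = 1

Step 1 — factor the characteristic polynomial to read off the algebraic multiplicities:
  χ_A(x) = x^2*(x - 3)

Step 2 — compute geometric multiplicities via the rank-nullity identity g(λ) = n − rank(A − λI):
  rank(A − (0)·I) = 2, so dim ker(A − (0)·I) = n − 2 = 1
  rank(A − (3)·I) = 2, so dim ker(A − (3)·I) = n − 2 = 1

Summary:
  λ = 0: algebraic multiplicity = 2, geometric multiplicity = 1
  λ = 3: algebraic multiplicity = 1, geometric multiplicity = 1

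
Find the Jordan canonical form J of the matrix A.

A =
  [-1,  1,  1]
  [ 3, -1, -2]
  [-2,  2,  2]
J_3(0)

The characteristic polynomial is
  det(x·I − A) = x^3

Eigenvalues and multiplicities (the geometric multiplicity of λ is n − rank(A − λI), which equals the number of Jordan blocks for λ):
  λ = 0: algebraic multiplicity = 3, geometric multiplicity = 1

Determining the block sizes for each eigenvalue:
  λ = 0: one block (gm = 1), so the single block has size am = 3 → block sizes [3]

Assembling the blocks gives a Jordan form
J =
  [0, 1, 0]
  [0, 0, 1]
  [0, 0, 0]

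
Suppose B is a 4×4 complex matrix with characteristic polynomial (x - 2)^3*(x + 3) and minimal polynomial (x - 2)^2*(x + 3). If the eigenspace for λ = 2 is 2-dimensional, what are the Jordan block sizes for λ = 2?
Block sizes for λ = 2: [2, 1]

Step 1 — from the characteristic polynomial, algebraic multiplicity of λ = 2 is 3. From dim ker(B − (2)·I) = 2, there are exactly 2 Jordan blocks for λ = 2.
Step 2 — from the minimal polynomial, the factor (x − 2)^2 tells us the largest block for λ = 2 has size 2.
Step 3 — with total size 3, 2 blocks, and largest block 2, the block sizes (in nonincreasing order) are [2, 1].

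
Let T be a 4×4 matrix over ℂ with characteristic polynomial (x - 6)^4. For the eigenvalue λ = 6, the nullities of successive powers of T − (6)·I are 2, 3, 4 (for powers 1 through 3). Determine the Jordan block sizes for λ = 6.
Block sizes for λ = 6: [3, 1]

From the dimensions of kernels of powers, the number of Jordan blocks of size at least j is d_j − d_{j−1} where d_j = dim ker(N^j) (with d_0 = 0). Computing the differences gives [2, 1, 1].
The number of blocks of size exactly k is (#blocks of size ≥ k) − (#blocks of size ≥ k + 1), so the partition is: 1 block(s) of size 1, 1 block(s) of size 3.
In nonincreasing order the block sizes are [3, 1].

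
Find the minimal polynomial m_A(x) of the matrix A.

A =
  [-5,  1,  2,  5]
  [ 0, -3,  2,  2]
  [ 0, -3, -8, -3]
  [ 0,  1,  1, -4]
x^3 + 15*x^2 + 75*x + 125

The characteristic polynomial is χ_A(x) = (x + 5)^4, so the eigenvalues are known. The minimal polynomial is
  m_A(x) = Π_λ (x − λ)^{k_λ}
where k_λ is the size of the *largest* Jordan block for λ (equivalently, the smallest k with (A − λI)^k v = 0 for every generalised eigenvector v of λ).

  λ = -5: largest Jordan block has size 3, contributing (x + 5)^3

So m_A(x) = (x + 5)^3 = x^3 + 15*x^2 + 75*x + 125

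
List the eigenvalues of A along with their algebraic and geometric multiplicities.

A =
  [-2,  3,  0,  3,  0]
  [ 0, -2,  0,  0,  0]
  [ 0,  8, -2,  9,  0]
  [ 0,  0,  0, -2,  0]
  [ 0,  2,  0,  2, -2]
λ = -2: alg = 5, geom = 3

Step 1 — factor the characteristic polynomial to read off the algebraic multiplicities:
  χ_A(x) = (x + 2)^5

Step 2 — compute geometric multiplicities via the rank-nullity identity g(λ) = n − rank(A − λI):
  rank(A − (-2)·I) = 2, so dim ker(A − (-2)·I) = n − 2 = 3

Summary:
  λ = -2: algebraic multiplicity = 5, geometric multiplicity = 3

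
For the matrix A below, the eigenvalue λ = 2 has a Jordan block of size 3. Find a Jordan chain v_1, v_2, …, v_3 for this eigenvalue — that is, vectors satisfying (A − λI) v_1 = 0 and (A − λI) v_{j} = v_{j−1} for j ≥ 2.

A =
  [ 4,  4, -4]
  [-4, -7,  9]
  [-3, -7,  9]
A Jordan chain for λ = 2 of length 3:
v_1 = (0, 1, 1)ᵀ
v_2 = (2, -4, -3)ᵀ
v_3 = (1, 0, 0)ᵀ

Let N = A − (2)·I. We want v_3 with N^3 v_3 = 0 but N^2 v_3 ≠ 0; then v_{j-1} := N · v_j for j = 3, …, 2.

Pick v_3 = (1, 0, 0)ᵀ.
Then v_2 = N · v_3 = (2, -4, -3)ᵀ.
Then v_1 = N · v_2 = (0, 1, 1)ᵀ.

Sanity check: (A − (2)·I) v_1 = (0, 0, 0)ᵀ = 0. ✓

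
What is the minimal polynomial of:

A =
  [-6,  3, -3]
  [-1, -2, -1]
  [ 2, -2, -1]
x^2 + 6*x + 9

The characteristic polynomial is χ_A(x) = (x + 3)^3, so the eigenvalues are known. The minimal polynomial is
  m_A(x) = Π_λ (x − λ)^{k_λ}
where k_λ is the size of the *largest* Jordan block for λ (equivalently, the smallest k with (A − λI)^k v = 0 for every generalised eigenvector v of λ).

  λ = -3: largest Jordan block has size 2, contributing (x + 3)^2

So m_A(x) = (x + 3)^2 = x^2 + 6*x + 9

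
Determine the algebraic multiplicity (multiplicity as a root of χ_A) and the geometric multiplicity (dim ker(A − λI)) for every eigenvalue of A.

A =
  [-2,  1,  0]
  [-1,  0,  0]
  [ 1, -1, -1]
λ = -1: alg = 3, geom = 2

Step 1 — factor the characteristic polynomial to read off the algebraic multiplicities:
  χ_A(x) = (x + 1)^3

Step 2 — compute geometric multiplicities via the rank-nullity identity g(λ) = n − rank(A − λI):
  rank(A − (-1)·I) = 1, so dim ker(A − (-1)·I) = n − 1 = 2

Summary:
  λ = -1: algebraic multiplicity = 3, geometric multiplicity = 2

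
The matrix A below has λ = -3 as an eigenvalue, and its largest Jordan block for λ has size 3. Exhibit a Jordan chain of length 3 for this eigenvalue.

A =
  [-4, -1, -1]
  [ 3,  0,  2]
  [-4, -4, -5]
A Jordan chain for λ = -3 of length 3:
v_1 = (2, -2, 0)ᵀ
v_2 = (-1, 3, -4)ᵀ
v_3 = (1, 0, 0)ᵀ

Let N = A − (-3)·I. We want v_3 with N^3 v_3 = 0 but N^2 v_3 ≠ 0; then v_{j-1} := N · v_j for j = 3, …, 2.

Pick v_3 = (1, 0, 0)ᵀ.
Then v_2 = N · v_3 = (-1, 3, -4)ᵀ.
Then v_1 = N · v_2 = (2, -2, 0)ᵀ.

Sanity check: (A − (-3)·I) v_1 = (0, 0, 0)ᵀ = 0. ✓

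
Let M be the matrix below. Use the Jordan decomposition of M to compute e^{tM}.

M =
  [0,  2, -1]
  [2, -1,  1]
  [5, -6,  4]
e^{tM} =
  [-t*exp(t) + exp(t), 2*t*exp(t), -t*exp(t)]
  [-t^2*exp(t)/2 + 2*t*exp(t), t^2*exp(t) - 2*t*exp(t) + exp(t), -t^2*exp(t)/2 + t*exp(t)]
  [-t^2*exp(t) + 5*t*exp(t), 2*t^2*exp(t) - 6*t*exp(t), -t^2*exp(t) + 3*t*exp(t) + exp(t)]

Strategy: write M = P · J · P⁻¹ where J is a Jordan canonical form, so e^{tM} = P · e^{tJ} · P⁻¹, and e^{tJ} can be computed block-by-block.

M has Jordan form
J =
  [1, 1, 0]
  [0, 1, 1]
  [0, 0, 1]
(up to reordering of blocks).

Per-block formulas:
  For a 3×3 Jordan block J_3(1): exp(t · J_3(1)) = e^(1t)·(I + t·N + (t^2/2)·N^2), where N is the 3×3 nilpotent shift.

After assembling e^{tJ} and conjugating by P, we get:

e^{tM} =
  [-t*exp(t) + exp(t), 2*t*exp(t), -t*exp(t)]
  [-t^2*exp(t)/2 + 2*t*exp(t), t^2*exp(t) - 2*t*exp(t) + exp(t), -t^2*exp(t)/2 + t*exp(t)]
  [-t^2*exp(t) + 5*t*exp(t), 2*t^2*exp(t) - 6*t*exp(t), -t^2*exp(t) + 3*t*exp(t) + exp(t)]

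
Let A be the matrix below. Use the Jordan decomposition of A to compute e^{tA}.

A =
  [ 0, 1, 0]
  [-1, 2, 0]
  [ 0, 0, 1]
e^{tA} =
  [-t*exp(t) + exp(t), t*exp(t), 0]
  [-t*exp(t), t*exp(t) + exp(t), 0]
  [0, 0, exp(t)]

Strategy: write A = P · J · P⁻¹ where J is a Jordan canonical form, so e^{tA} = P · e^{tJ} · P⁻¹, and e^{tJ} can be computed block-by-block.

A has Jordan form
J =
  [1, 1, 0]
  [0, 1, 0]
  [0, 0, 1]
(up to reordering of blocks).

Per-block formulas:
  For a 2×2 Jordan block J_2(1): exp(t · J_2(1)) = e^(1t)·(I + t·N), where N is the 2×2 nilpotent shift.
  For a 1×1 block at λ = 1: exp(t · [1]) = [e^(1t)].

After assembling e^{tJ} and conjugating by P, we get:

e^{tA} =
  [-t*exp(t) + exp(t), t*exp(t), 0]
  [-t*exp(t), t*exp(t) + exp(t), 0]
  [0, 0, exp(t)]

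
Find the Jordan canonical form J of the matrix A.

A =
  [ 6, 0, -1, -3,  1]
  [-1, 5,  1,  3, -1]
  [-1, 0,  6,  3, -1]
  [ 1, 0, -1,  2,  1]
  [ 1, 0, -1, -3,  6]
J_2(5) ⊕ J_1(5) ⊕ J_1(5) ⊕ J_1(5)

The characteristic polynomial is
  det(x·I − A) = x^5 - 25*x^4 + 250*x^3 - 1250*x^2 + 3125*x - 3125 = (x - 5)^5

Eigenvalues and multiplicities (the geometric multiplicity of λ is n − rank(A − λI), which equals the number of Jordan blocks for λ):
  λ = 5: algebraic multiplicity = 5, geometric multiplicity = 4

Determining the block sizes for each eigenvalue:
  λ = 5: 4 blocks summing to 5 forces exactly one block of size 2 and the rest size 1 → block sizes [2, 1, 1, 1]

Assembling the blocks gives a Jordan form
J =
  [5, 1, 0, 0, 0]
  [0, 5, 0, 0, 0]
  [0, 0, 5, 0, 0]
  [0, 0, 0, 5, 0]
  [0, 0, 0, 0, 5]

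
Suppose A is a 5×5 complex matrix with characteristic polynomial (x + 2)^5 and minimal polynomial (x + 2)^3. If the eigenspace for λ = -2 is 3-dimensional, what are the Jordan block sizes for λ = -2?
Block sizes for λ = -2: [3, 1, 1]

Step 1 — from the characteristic polynomial, algebraic multiplicity of λ = -2 is 5. From dim ker(A − (-2)·I) = 3, there are exactly 3 Jordan blocks for λ = -2.
Step 2 — from the minimal polynomial, the factor (x + 2)^3 tells us the largest block for λ = -2 has size 3.
Step 3 — with total size 5, 3 blocks, and largest block 3, the block sizes (in nonincreasing order) are [3, 1, 1].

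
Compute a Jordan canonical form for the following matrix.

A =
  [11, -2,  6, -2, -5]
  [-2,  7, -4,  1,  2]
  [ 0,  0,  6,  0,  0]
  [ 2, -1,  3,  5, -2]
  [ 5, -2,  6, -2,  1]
J_3(6) ⊕ J_2(6)

The characteristic polynomial is
  det(x·I − A) = x^5 - 30*x^4 + 360*x^3 - 2160*x^2 + 6480*x - 7776 = (x - 6)^5

Eigenvalues and multiplicities (the geometric multiplicity of λ is n − rank(A − λI), which equals the number of Jordan blocks for λ):
  λ = 6: algebraic multiplicity = 5, geometric multiplicity = 2

Determining the block sizes for each eigenvalue:
  λ = 6: with am = 5 and gm = 2, the partition is not yet determined (e.g. several partitions of 5 into 2 parts exist). Let N = A − (6)·I. Computing rank(N^1) = 3, rank(N^2) = 1, rank(N^3) = 0; the number of blocks of size ≥ j is rank(N^{j−1}) − rank(N^j), giving [2, 2, 1]. So we have 1 block(s) of size 3, 1 block(s) of size 2 → block sizes [3, 2]

Assembling the blocks gives a Jordan form
J =
  [6, 1, 0, 0, 0]
  [0, 6, 1, 0, 0]
  [0, 0, 6, 0, 0]
  [0, 0, 0, 6, 1]
  [0, 0, 0, 0, 6]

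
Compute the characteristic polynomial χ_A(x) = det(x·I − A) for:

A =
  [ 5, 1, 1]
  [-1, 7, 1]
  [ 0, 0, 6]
x^3 - 18*x^2 + 108*x - 216

Expanding det(x·I − A) (e.g. by cofactor expansion or by noting that A is similar to its Jordan form J, which has the same characteristic polynomial as A) gives
  χ_A(x) = x^3 - 18*x^2 + 108*x - 216
which factors as (x - 6)^3. The eigenvalues (with algebraic multiplicities) are λ = 6 with multiplicity 3.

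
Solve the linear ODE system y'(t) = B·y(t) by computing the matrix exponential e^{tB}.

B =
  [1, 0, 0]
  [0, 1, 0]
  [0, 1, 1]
e^{tB} =
  [exp(t), 0, 0]
  [0, exp(t), 0]
  [0, t*exp(t), exp(t)]

Strategy: write B = P · J · P⁻¹ where J is a Jordan canonical form, so e^{tB} = P · e^{tJ} · P⁻¹, and e^{tJ} can be computed block-by-block.

B has Jordan form
J =
  [1, 1, 0]
  [0, 1, 0]
  [0, 0, 1]
(up to reordering of blocks).

Per-block formulas:
  For a 2×2 Jordan block J_2(1): exp(t · J_2(1)) = e^(1t)·(I + t·N), where N is the 2×2 nilpotent shift.
  For a 1×1 block at λ = 1: exp(t · [1]) = [e^(1t)].

After assembling e^{tJ} and conjugating by P, we get:

e^{tB} =
  [exp(t), 0, 0]
  [0, exp(t), 0]
  [0, t*exp(t), exp(t)]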